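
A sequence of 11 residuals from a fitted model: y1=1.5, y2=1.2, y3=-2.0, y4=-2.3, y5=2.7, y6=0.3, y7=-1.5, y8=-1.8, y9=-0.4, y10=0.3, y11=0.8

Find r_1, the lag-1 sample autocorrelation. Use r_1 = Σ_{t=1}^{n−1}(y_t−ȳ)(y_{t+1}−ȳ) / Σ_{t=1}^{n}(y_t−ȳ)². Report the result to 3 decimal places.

0.049

Mean ȳ = (1.5 + 1.2 − 2.0 − 2.3 + 2.7 + 0.3 − 1.5 − 1.8 − 0.4 + 0.3 + 0.8)/11 = -0.1091
Numerator Σ_{t=1}^{10}(y_t−ȳ)(y_{t+1}−ȳ) = 1.2963
Denominator Σ(y_t−ȳ)² = 26.6091
r_1 = 1.2963 / 26.6091 = 0.049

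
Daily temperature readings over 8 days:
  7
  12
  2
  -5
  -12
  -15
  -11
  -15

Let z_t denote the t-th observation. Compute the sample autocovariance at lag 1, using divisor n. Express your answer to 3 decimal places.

Mean z̄ = (7 + 12 + 2 − 5 − 12 − 15 − 11 − 15)/8 = -4.6250
Σ_{t=1}^{7}(z_t−z̄)(z_{t+1}−z̄) = 512.4844
γ_1 = 512.4844 / 8 = 64.061

64.061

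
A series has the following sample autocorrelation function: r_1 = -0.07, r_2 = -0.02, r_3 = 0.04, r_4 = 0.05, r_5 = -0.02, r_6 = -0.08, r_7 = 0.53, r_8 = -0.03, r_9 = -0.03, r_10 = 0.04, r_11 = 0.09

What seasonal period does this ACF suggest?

7

The largest autocorrelation is r_7 = 0.53; the remaining lags stay at or below 0.09.
The dominant spike at lag 7 indicates a seasonal period of 7.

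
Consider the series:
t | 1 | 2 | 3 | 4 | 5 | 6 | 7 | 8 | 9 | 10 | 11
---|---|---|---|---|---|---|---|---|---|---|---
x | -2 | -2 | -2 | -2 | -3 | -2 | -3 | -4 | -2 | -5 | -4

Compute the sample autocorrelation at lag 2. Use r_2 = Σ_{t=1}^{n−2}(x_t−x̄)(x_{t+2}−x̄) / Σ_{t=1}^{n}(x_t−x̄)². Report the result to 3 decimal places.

Mean x̄ = (-2 − 2 − 2 − 2 − 3 − 2 − 3 − 4 − 2 − 5 − 4)/11 = -2.8182
Numerator Σ_{t=1}^{9}(x_t−x̄)(x_{t+2}−x̄) = 2.3884
Denominator Σ(x_t−x̄)² = 11.6364
r_2 = 2.3884 / 11.6364 = 0.205

0.205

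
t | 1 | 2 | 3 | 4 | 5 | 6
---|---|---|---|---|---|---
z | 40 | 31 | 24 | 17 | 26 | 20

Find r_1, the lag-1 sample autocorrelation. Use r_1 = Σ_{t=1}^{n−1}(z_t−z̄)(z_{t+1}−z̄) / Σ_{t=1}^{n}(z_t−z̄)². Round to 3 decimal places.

0.234

Mean z̄ = (40 + 31 + 24 + 17 + 26 + 20)/6 = 26.3333
Deviations from mean: 13.6667, 4.6667, -2.3333, -9.3333, -0.3333, -6.3333
Σ(z_t−z̄)(z_{t+1}−z̄) = (63.7778) + (-10.8889) + (21.7778) + (3.1111) + (2.1111) = 79.8889
Denominator Σ(z_t−z̄)² = 341.3333
r_1 = 79.8889 / 341.3333 = 0.234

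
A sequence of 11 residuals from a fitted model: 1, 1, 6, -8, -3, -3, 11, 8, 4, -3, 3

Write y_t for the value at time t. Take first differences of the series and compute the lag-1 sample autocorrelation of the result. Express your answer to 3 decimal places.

First differences Δy: 0, 5, -14, 5, 0, 14, -3, -4, -7, 6
Mean of differences = 0.2000
Numerator Σ(Δy_t−Δȳ)(Δy_{t+1}−Δȳ) = -183.2400
Denominator Σ(Δy_t−Δȳ)² = 551.6000
r_1(Δy) = -183.2400 / 551.6000 = -0.332

-0.332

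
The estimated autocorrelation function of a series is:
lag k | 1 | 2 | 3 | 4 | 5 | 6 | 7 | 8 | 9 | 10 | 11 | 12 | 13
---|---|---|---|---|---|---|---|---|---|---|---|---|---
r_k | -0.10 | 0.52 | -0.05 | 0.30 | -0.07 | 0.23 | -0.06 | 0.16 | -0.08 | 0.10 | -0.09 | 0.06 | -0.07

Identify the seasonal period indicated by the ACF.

2

The largest autocorrelation is r_2 = 0.52, with weaker echoes at lags 4 (0.30), 6 (0.23) and 8 (0.16); the remaining lags stay at or below 0.10.
The dominant spike at lag 2 indicates a seasonal period of 2.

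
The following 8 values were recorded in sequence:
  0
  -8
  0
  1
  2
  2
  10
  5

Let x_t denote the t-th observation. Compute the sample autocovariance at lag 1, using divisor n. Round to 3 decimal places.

Mean x̄ = (0 − 8 + 0 + 1 + 2 + 2 + 10 + 5)/8 = 1.5000
Σ_{t=1}^{7}(x_t−x̄)(x_{t+1}−x̄) = 63.2500
γ_1 = 63.2500 / 8 = 7.906

7.906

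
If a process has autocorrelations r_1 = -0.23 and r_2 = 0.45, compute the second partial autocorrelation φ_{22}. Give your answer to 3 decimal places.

0.419

φ_{22} = (r_2 − r_1²) / (1 − r_1²)
r_1² = (-0.23)² = 0.0529
Numerator = 0.45 − 0.0529 = 0.3971; denominator = 1 − 0.0529 = 0.9471
φ_{22} = 0.3971 / 0.9471 = 0.419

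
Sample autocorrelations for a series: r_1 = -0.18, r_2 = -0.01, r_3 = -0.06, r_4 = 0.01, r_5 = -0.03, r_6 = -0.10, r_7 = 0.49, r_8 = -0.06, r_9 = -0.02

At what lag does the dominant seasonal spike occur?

7

The largest autocorrelation is r_7 = 0.49; the remaining lags stay at or below 0.01.
The dominant spike at lag 7 indicates a seasonal period of 7.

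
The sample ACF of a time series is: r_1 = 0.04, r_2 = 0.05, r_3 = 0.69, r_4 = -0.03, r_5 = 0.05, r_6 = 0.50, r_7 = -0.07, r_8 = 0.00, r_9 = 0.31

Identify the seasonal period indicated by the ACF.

The largest autocorrelation is r_3 = 0.69, with weaker echoes at lags 6 (0.50) and 9 (0.31); the remaining lags stay at or below 0.05.
The dominant spike at lag 3 indicates a seasonal period of 3.

3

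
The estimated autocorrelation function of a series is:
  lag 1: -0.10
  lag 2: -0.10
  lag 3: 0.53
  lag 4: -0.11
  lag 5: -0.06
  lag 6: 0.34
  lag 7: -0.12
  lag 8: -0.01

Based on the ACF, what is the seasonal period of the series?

3

The largest autocorrelation is r_3 = 0.53, with a weaker echo at lag 6 (0.34); the remaining lags stay at or below -0.01.
The dominant spike at lag 3 indicates a seasonal period of 3.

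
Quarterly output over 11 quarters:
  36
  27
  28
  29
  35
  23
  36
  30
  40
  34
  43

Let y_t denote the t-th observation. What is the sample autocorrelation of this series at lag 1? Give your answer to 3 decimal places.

-0.117

Mean ȳ = (36 + 27 + 28 + 29 + 35 + 23 + 36 + 30 + 40 + 34 + 43)/11 = 32.8182
Numerator Σ_{t=1}^{10}(y_t−ȳ)(y_{t+1}−ȳ) = -41.7603
Denominator Σ(y_t−ȳ)² = 357.6364
r_1 = -41.7603 / 357.6364 = -0.117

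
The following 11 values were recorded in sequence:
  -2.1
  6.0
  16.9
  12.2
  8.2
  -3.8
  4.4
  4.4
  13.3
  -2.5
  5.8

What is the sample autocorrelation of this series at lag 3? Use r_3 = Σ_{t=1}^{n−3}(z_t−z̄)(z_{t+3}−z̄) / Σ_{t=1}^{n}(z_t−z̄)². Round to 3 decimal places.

-0.506

Mean z̄ = (-2.1 + 6.0 + 16.9 + 12.2 + 8.2 − 3.8 + 4.4 + 4.4 + 13.3 − 2.5 + 5.8)/11 = 5.7091
Numerator Σ_{t=1}^{8}(z_t−z̄)(z_{t+3}−z̄) = -229.6921
Denominator Σ(z_t−z̄)² = 453.5091
r_3 = -229.6921 / 453.5091 = -0.506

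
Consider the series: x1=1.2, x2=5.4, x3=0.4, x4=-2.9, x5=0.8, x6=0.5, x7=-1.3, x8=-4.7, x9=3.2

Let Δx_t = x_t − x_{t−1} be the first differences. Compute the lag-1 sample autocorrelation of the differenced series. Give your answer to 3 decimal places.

-0.247

First differences Δx: 4.2, -5.0, -3.3, 3.7, -0.3, -1.8, -3.4, 7.9
Mean of differences = 0.2500
Numerator Σ(Δx_t−Δx̄)(Δx_{t+1}−Δx̄) = -35.5575
Denominator Σ(Δx_t−Δx̄)² = 144.0200
r_1(Δx) = -35.5575 / 144.0200 = -0.247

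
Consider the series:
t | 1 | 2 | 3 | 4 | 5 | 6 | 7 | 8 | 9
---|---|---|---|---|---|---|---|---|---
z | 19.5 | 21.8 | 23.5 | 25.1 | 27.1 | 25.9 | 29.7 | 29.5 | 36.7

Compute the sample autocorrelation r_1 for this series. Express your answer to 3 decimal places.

0.429

Mean z̄ = (19.5 + 21.8 + 23.5 + 25.1 + 27.1 + 25.9 + 29.7 + 29.5 + 36.7)/9 = 26.5333
Numerator Σ_{t=1}^{8}(z_t−z̄)(z_{t+1}−z̄) = 88.3756
Denominator Σ(z_t−z̄)² = 206.0400
r_1 = 88.3756 / 206.0400 = 0.429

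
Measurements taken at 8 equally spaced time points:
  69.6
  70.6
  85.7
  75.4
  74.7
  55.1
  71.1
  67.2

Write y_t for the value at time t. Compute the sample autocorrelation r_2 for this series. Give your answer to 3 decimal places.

0.042

Mean ȳ = (69.6 + 70.6 + 85.7 + 75.4 + 74.7 + 55.1 + 71.1 + 67.2)/8 = 71.1750
Numerator Σ_{t=1}^{6}(y_t−ȳ)(y_{t+2}−ȳ) = 21.6113
Denominator Σ(y_t−ȳ)² = 518.2750
r_2 = 21.6113 / 518.2750 = 0.042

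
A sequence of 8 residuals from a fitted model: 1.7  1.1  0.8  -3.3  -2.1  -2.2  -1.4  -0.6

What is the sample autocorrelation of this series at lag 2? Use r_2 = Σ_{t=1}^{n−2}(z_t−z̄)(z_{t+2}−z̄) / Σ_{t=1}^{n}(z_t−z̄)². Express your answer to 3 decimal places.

Mean z̄ = (1.7 + 1.1 + 0.8 − 3.3 − 2.1 − 2.2 − 1.4 − 0.6)/8 = -0.7500
Deviations from mean: 2.4500, 1.8500, 1.5500, -2.5500, -1.3500, -1.4500, -0.6500, 0.1500
Σ(z_t−z̄)(z_{t+2}−z̄) = (3.7975) + (-4.7175) + (-2.0925) + (3.6975) + (0.8775) + (-0.2175) = 1.3450
Denominator Σ(z_t−z̄)² = 22.7000
r_2 = 1.3450 / 22.7000 = 0.059

0.059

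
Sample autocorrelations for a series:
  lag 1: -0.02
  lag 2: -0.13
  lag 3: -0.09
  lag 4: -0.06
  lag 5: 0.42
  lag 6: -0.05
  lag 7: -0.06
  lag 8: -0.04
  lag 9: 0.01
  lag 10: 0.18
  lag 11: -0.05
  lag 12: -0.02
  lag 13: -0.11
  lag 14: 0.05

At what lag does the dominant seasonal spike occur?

The largest autocorrelation is r_5 = 0.42, with a weaker echo at lag 10 (0.18); the remaining lags stay at or below 0.05.
The dominant spike at lag 5 indicates a seasonal period of 5.

5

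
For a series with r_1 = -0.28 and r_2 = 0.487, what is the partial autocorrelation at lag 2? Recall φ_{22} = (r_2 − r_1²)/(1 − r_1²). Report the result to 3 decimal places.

φ_{22} = (r_2 − r_1²) / (1 − r_1²)
r_1² = (-0.28)² = 0.0784
Numerator = 0.487 − 0.0784 = 0.4086; denominator = 1 − 0.0784 = 0.9216
φ_{22} = 0.4086 / 0.9216 = 0.443

0.443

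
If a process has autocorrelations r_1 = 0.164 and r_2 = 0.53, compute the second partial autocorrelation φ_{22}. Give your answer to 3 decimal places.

0.517

φ_{22} = (r_2 − r_1²) / (1 − r_1²)
r_1² = (0.164)² = 0.026896
Numerator = 0.53 − 0.0269 = 0.5031; denominator = 1 − 0.0269 = 0.9731
φ_{22} = 0.5031 / 0.9731 = 0.517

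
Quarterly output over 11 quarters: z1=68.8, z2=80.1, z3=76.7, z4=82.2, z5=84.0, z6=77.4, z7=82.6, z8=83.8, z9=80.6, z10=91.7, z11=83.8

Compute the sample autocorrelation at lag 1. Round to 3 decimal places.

0.077

Mean z̄ = (68.8 + 80.1 + 76.7 + 82.2 + 84.0 + 77.4 + 82.6 + 83.8 + 80.6 + 91.7 + 83.8)/11 = 81.0636
Numerator Σ_{t=1}^{10}(z_t−z̄)(z_{t+1}−z̄) = 25.1232
Denominator Σ(z_t−z̄)² = 324.3855
r_1 = 25.1232 / 324.3855 = 0.077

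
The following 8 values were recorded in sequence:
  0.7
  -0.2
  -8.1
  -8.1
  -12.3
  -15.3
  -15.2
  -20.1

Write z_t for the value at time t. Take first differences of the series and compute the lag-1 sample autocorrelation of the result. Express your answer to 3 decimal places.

-0.662

First differences Δz: -0.9, -7.9, 0.0, -4.2, -3.0, 0.1, -4.9
Mean of differences = -2.9714
Numerator Σ(Δz_t−Δz̄)(Δz_{t+1}−Δz̄) = -34.4808
Denominator Σ(Δz_t−Δz̄)² = 52.0743
r_1(Δz) = -34.4808 / 52.0743 = -0.662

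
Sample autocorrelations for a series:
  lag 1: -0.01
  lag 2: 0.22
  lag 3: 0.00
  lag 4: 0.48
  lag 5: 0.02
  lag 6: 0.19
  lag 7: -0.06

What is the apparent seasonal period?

The largest autocorrelation is r_4 = 0.48; the remaining lags stay at or below 0.22.
The dominant spike at lag 4 indicates a seasonal period of 4.

4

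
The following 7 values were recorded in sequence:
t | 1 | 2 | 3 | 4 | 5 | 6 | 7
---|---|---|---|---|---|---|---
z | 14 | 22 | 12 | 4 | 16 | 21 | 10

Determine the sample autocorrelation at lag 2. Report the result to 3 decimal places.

-0.678

Mean z̄ = (14 + 22 + 12 + 4 + 16 + 21 + 10)/7 = 14.1429
Deviations from mean: -0.1429, 7.8571, -2.1429, -10.1429, 1.8571, 6.8571, -4.1429
Numerator Σ_{t=1}^{5}(z_t−z̄)(z_{t+2}−z̄) = -160.6122
Denominator Σ(z_t−z̄)² = 236.8571
r_2 = -160.6122 / 236.8571 = -0.678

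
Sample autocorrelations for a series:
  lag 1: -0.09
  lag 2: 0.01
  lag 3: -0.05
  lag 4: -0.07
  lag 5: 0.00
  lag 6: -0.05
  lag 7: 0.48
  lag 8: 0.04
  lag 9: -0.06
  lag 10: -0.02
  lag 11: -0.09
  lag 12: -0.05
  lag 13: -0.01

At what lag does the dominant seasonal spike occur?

7

The largest autocorrelation is r_7 = 0.48; the remaining lags stay at or below 0.04.
The dominant spike at lag 7 indicates a seasonal period of 7.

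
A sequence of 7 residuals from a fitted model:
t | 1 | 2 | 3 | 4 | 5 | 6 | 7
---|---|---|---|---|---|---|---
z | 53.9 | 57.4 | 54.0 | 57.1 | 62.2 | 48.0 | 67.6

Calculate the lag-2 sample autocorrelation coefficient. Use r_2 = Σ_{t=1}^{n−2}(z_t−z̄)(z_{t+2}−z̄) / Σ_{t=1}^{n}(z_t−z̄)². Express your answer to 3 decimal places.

Mean z̄ = (53.9 + 57.4 + 54.0 + 57.1 + 62.2 + 48.0 + 67.6)/7 = 57.1714
Deviations from mean: -3.2714, 0.2286, -3.1714, -0.0714, 5.0286, -9.1714, 10.4286
Numerator Σ_{t=1}^{5}(z_t−z̄)(z_{t+2}−z̄) = 47.5069
Denominator Σ(z_t−z̄)² = 238.9743
r_2 = 47.5069 / 238.9743 = 0.199

0.199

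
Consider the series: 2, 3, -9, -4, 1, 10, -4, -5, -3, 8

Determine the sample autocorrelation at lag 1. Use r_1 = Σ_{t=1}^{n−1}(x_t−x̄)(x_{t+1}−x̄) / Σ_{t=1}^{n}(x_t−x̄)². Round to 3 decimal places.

-0.028

Mean x̄ = (2 + 3 − 9 − 4 + 1 + 10 − 4 − 5 − 3 + 8)/10 = -0.1000
Numerator Σ_{t=1}^{9}(x_t−x̄)(x_{t+1}−x̄) = -9.1100
Denominator Σ(x_t−x̄)² = 324.9000
r_1 = -9.1100 / 324.9000 = -0.028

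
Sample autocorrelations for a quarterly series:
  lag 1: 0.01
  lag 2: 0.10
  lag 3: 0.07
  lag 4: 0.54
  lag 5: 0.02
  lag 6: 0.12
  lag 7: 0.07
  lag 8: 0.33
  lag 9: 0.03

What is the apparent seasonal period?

The largest autocorrelation is r_4 = 0.54, with a weaker echo at lag 8 (0.33); the remaining lags stay at or below 0.12.
The dominant spike at lag 4 indicates a seasonal period of 4.

4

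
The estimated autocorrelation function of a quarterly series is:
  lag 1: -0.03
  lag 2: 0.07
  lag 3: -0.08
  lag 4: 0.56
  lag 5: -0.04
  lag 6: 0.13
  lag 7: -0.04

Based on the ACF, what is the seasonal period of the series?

The largest autocorrelation is r_4 = 0.56; the remaining lags stay at or below 0.13.
The dominant spike at lag 4 indicates a seasonal period of 4.

4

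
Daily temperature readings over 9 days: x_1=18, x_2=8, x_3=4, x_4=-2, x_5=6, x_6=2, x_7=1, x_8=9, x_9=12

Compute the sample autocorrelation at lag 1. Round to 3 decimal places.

Mean x̄ = (18 + 8 + 4 − 2 + 6 + 2 + 1 + 9 + 12)/9 = 6.4444
Numerator Σ_{t=1}^{8}(x_t−x̄)(x_{t+1}−x̄) = 65.0247
Denominator Σ(x_t−x̄)² = 300.2222
r_1 = 65.0247 / 300.2222 = 0.217

0.217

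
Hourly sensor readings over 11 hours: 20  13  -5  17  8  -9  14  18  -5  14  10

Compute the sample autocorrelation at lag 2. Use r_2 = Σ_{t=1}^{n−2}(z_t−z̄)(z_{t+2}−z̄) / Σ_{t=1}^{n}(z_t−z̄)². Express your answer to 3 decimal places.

-0.446

Mean z̄ = (20 + 13 − 5 + 17 + 8 − 9 + 14 + 18 − 5 + 14 + 10)/11 = 8.6364
Numerator Σ_{t=1}^{9}(z_t−z̄)(z_{t+2}−z̄) = -467.3554
Denominator Σ(z_t−z̄)² = 1048.5455
r_2 = -467.3554 / 1048.5455 = -0.446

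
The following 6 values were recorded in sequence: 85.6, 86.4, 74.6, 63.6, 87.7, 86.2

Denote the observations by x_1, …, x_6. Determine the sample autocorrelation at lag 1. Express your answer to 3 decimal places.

Mean x̄ = (85.6 + 86.4 + 74.6 + 63.6 + 87.7 + 86.2)/6 = 80.6833
Σ(x_t−x̄)(x_{t+1}−x̄) = (28.1069) + (-34.7764) + (103.9236) + (-119.8681) + (38.7086) = 16.0947
Denominator Σ(x_t−x̄)² = 465.3683
r_1 = 16.0947 / 465.3683 = 0.035

0.035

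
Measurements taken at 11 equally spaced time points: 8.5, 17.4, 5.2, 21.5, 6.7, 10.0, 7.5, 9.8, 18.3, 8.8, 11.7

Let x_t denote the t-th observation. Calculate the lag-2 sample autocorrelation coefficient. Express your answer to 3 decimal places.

0.332

Mean x̄ = (8.5 + 17.4 + 5.2 + 21.5 + 6.7 + 10.0 + 7.5 + 9.8 + 18.3 + 8.8 + 11.7)/11 = 11.4000
Numerator Σ_{t=1}^{9}(x_t−x̄)(x_{t+2}−x̄) = 93.4700
Denominator Σ(x_t−x̄)² = 281.1400
r_2 = 93.4700 / 281.1400 = 0.332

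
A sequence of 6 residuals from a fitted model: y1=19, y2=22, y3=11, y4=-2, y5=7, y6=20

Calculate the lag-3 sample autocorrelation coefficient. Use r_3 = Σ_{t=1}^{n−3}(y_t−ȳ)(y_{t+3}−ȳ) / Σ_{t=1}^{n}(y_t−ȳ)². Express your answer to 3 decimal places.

-0.367

Mean ȳ = (19 + 22 + 11 − 2 + 7 + 20)/6 = 12.8333
Deviations from mean: 6.1667, 9.1667, -1.8333, -14.8333, -5.8333, 7.1667
Numerator Σ_{t=1}^{3}(y_t−ȳ)(y_{t+3}−ȳ) = -158.0833
Denominator Σ(y_t−ȳ)² = 430.8333
r_3 = -158.0833 / 430.8333 = -0.367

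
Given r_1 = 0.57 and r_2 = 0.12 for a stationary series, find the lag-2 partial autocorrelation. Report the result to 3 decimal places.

φ_{22} = (r_2 − r_1²) / (1 − r_1²)
r_1² = (0.57)² = 0.3249
Numerator = 0.12 − 0.3249 = -0.2049; denominator = 1 − 0.3249 = 0.6751
φ_{22} = -0.2049 / 0.6751 = -0.304

-0.304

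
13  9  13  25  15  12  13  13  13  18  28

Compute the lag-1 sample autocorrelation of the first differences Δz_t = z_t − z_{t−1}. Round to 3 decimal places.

-0.069

First differences Δz: -4, 4, 12, -10, -3, 1, 0, 0, 5, 10
Mean of differences = 1.5000
Numerator Σ(Δz_t−Δz̄)(Δz_{t+1}−Δz̄) = -26.7500
Denominator Σ(Δz_t−Δz̄)² = 388.5000
r_1(Δz) = -26.7500 / 388.5000 = -0.069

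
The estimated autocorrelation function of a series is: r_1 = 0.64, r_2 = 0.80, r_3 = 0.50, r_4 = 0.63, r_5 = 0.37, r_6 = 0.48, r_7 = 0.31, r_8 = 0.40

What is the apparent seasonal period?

2

The largest autocorrelation is r_2 = 0.80; the remaining lags stay at or below 0.64.
The dominant spike at lag 2 indicates a seasonal period of 2.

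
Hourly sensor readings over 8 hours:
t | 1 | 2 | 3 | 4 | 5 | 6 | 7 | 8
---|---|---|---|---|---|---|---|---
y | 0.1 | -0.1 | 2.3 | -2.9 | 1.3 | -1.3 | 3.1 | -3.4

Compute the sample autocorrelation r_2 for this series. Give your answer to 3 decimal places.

0.410

Mean ȳ = (0.1 − 0.1 + 2.3 − 2.9 + 1.3 − 1.3 + 3.1 − 3.4)/8 = -0.1125
Deviations from mean: 0.2125, 0.0125, 2.4125, -2.7875, 1.4125, -1.1875, 3.2125, -3.2875
Σ(y_t−ȳ)(y_{t+2}−ȳ) = (0.5127) + (-0.0348) + (3.4077) + (3.3102) + (4.5377) + (3.9039) = 15.6372
Denominator Σ(y_t−ȳ)² = 38.1688
r_2 = 15.6372 / 38.1688 = 0.410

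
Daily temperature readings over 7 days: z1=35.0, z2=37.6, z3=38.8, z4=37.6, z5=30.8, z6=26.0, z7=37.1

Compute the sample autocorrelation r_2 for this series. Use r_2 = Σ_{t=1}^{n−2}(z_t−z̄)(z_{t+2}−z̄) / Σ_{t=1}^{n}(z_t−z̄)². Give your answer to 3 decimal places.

-0.314

Mean z̄ = (35.0 + 37.6 + 38.8 + 37.6 + 30.8 + 26.0 + 37.1)/7 = 34.7000
Σ(z_t−z̄)(z_{t+2}−z̄) = (1.2300) + (8.4100) + (-15.9900) + (-25.2300) + (-9.3600) = -40.9400
Denominator Σ(z_t−z̄)² = 130.3800
r_2 = -40.9400 / 130.3800 = -0.314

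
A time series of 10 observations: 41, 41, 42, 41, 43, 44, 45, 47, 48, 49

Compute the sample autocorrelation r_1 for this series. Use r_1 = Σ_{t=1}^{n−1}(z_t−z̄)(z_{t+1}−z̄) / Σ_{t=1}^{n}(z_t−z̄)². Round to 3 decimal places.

Mean z̄ = (41 + 41 + 42 + 41 + 43 + 44 + 45 + 47 + 48 + 49)/10 = 44.1000
Numerator Σ_{t=1}^{9}(z_t−z̄)(z_{t+1}−z̄) = 59.0900
Denominator Σ(z_t−z̄)² = 82.9000
r_1 = 59.0900 / 82.9000 = 0.713

0.713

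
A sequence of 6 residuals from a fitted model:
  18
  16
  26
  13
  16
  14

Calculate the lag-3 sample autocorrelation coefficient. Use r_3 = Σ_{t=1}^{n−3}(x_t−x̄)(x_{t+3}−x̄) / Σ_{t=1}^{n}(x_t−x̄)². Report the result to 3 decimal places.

Mean x̄ = (18 + 16 + 26 + 13 + 16 + 14)/6 = 17.1667
Deviations from mean: 0.8333, -1.1667, 8.8333, -4.1667, -1.1667, -3.1667
Σ(x_t−x̄)(x_{t+3}−x̄) = (-3.4722) + (1.3611) + (-27.9722) = -30.0833
Denominator Σ(x_t−x̄)² = 108.8333
r_3 = -30.0833 / 108.8333 = -0.276

-0.276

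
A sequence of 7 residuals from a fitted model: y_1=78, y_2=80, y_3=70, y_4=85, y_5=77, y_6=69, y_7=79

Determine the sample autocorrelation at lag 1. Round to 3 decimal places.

-0.475

Mean ȳ = (78 + 80 + 70 + 85 + 77 + 69 + 79)/7 = 76.8571
Deviations from mean: 1.1429, 3.1429, -6.8571, 8.1429, 0.1429, -7.8571, 2.1429
Σ(y_t−ȳ)(y_{t+1}−ȳ) = (3.5918) + (-21.5510) + (-55.8367) + (1.1633) + (-1.1224) + (-16.8367) = -90.5918
Denominator Σ(y_t−ȳ)² = 190.8571
r_1 = -90.5918 / 190.8571 = -0.475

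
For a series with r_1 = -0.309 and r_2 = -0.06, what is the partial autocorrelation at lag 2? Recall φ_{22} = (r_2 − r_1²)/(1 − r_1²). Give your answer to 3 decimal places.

-0.172

φ_{22} = (r_2 − r_1²) / (1 − r_1²)
r_1² = (-0.309)² = 0.095481
Numerator = -0.06 − 0.0955 = -0.1555; denominator = 1 − 0.0955 = 0.9045
φ_{22} = -0.1555 / 0.9045 = -0.172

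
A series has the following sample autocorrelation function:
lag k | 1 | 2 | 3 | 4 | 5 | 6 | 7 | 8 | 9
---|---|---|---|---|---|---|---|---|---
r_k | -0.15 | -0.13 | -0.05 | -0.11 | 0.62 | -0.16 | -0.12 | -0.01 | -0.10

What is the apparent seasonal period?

The largest autocorrelation is r_5 = 0.62; the remaining lags stay at or below -0.01.
The dominant spike at lag 5 indicates a seasonal period of 5.

5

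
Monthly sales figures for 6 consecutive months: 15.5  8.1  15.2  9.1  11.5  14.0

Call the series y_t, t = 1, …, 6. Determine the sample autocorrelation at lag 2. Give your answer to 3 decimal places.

Mean ȳ = (15.5 + 8.1 + 15.2 + 9.1 + 11.5 + 14.0)/6 = 12.2333
Numerator Σ_{t=1}^{4}(y_t−ȳ)(y_{t+2}−ȳ) = 14.9311
Denominator Σ(y_t−ȳ)² = 50.0333
r_2 = 14.9311 / 50.0333 = 0.298

0.298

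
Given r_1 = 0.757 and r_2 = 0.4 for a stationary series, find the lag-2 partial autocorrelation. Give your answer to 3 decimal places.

-0.405

φ_{22} = (r_2 − r_1²) / (1 − r_1²)
r_1² = (0.757)² = 0.573049
Numerator = 0.4 − 0.5730 = -0.1730; denominator = 1 − 0.5730 = 0.4270
φ_{22} = -0.1730 / 0.4270 = -0.405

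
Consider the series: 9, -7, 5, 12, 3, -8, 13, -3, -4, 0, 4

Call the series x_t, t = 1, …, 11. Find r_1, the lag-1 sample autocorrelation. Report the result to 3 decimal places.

Mean x̄ = (9 − 7 + 5 + 12 + 3 − 8 + 13 − 3 − 4 + 0 + 4)/11 = 2.1818
Numerator Σ_{t=1}^{10}(x_t−x̄)(x_{t+1}−x̄) = -185.7603
Denominator Σ(x_t−x̄)² = 529.6364
r_1 = -185.7603 / 529.6364 = -0.351

-0.351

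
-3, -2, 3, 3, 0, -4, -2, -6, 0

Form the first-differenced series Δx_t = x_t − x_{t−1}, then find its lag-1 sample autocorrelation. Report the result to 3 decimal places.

-0.204

First differences Δx: 1, 5, 0, -3, -4, 2, -4, 6
Mean of differences = 0.3750
Numerator Σ(Δx_t−Δx̄)(Δx_{t+1}−Δx̄) = -21.6406
Denominator Σ(Δx_t−Δx̄)² = 105.8750
r_1(Δx) = -21.6406 / 105.8750 = -0.204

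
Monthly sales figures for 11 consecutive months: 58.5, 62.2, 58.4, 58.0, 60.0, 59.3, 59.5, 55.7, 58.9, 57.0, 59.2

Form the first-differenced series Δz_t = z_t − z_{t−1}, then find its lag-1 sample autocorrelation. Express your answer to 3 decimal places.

-0.572

First differences Δz: 3.7, -3.8, -0.4, 2.0, -0.7, 0.2, -3.8, 3.2, -1.9, 2.2
Mean of differences = 0.0700
Numerator Σ(Δz_t−Δz̄)(Δz_{t+1}−Δz̄) = -37.7009
Denominator Σ(Δz_t−Δz̄)² = 65.9010
r_1(Δz) = -37.7009 / 65.9010 = -0.572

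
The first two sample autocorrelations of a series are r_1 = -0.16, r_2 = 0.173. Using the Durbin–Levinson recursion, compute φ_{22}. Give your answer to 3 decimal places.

0.151

φ_{22} = (r_2 − r_1²) / (1 − r_1²)
r_1² = (-0.16)² = 0.0256
Numerator = 0.173 − 0.0256 = 0.1474; denominator = 1 − 0.0256 = 0.9744
φ_{22} = 0.1474 / 0.9744 = 0.151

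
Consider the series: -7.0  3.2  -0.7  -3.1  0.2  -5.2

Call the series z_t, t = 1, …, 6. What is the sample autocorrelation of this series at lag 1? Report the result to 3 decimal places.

Mean z̄ = (-7.0 + 3.2 − 0.7 − 3.1 + 0.2 − 5.2)/6 = -2.1000
Σ(z_t−z̄)(z_{t+1}−z̄) = (-25.9700) + (7.4200) + (-1.4000) + (-2.3000) + (-7.1300) = -29.3800
Denominator Σ(z_t−z̄)² = 69.9600
r_1 = -29.3800 / 69.9600 = -0.420

-0.420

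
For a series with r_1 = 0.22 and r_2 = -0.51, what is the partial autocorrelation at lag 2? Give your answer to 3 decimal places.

φ_{22} = (r_2 − r_1²) / (1 − r_1²)
r_1² = (0.22)² = 0.0484
Numerator = -0.51 − 0.0484 = -0.5584; denominator = 1 − 0.0484 = 0.9516
φ_{22} = -0.5584 / 0.9516 = -0.587

-0.587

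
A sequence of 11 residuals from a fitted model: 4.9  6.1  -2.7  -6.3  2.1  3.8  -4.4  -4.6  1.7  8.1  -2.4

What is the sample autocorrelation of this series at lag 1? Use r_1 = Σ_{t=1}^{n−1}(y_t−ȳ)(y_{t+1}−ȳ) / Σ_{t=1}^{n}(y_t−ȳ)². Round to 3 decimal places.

0.053

Mean ȳ = (4.9 + 6.1 − 2.7 − 6.3 + 2.1 + 3.8 − 4.4 − 4.6 + 1.7 + 8.1 − 2.4)/11 = 0.5727
Numerator Σ_{t=1}^{10}(y_t−ȳ)(y_{t+1}−ȳ) = 12.7056
Denominator Σ(y_t−ȳ)² = 238.2218
r_1 = 12.7056 / 238.2218 = 0.053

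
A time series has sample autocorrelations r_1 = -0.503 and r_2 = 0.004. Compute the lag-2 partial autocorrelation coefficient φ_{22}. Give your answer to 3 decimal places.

φ_{22} = (r_2 − r_1²) / (1 − r_1²)
r_1² = (-0.503)² = 0.253009
Numerator = 0.004 − 0.2530 = -0.2490; denominator = 1 − 0.2530 = 0.7470
φ_{22} = -0.2490 / 0.7470 = -0.333

-0.333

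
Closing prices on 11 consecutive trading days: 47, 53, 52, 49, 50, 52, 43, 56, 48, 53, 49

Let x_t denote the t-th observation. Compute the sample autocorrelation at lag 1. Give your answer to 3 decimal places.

Mean x̄ = (47 + 53 + 52 + 49 + 50 + 52 + 43 + 56 + 48 + 53 + 49)/11 = 50.1818
Numerator Σ_{t=1}^{10}(x_t−x̄)(x_{t+1}−x̄) = -83.1240
Denominator Σ(x_t−x̄)² = 125.6364
r_1 = -83.1240 / 125.6364 = -0.662

-0.662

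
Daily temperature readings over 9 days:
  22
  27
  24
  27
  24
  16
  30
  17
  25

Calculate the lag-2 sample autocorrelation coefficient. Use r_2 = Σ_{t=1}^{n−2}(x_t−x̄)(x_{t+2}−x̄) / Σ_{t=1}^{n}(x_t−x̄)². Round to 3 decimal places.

Mean x̄ = (22 + 27 + 24 + 27 + 24 + 16 + 30 + 17 + 25)/9 = 23.5556
Σ(x_t−x̄)(x_{t+2}−x̄) = (-0.6914) + (11.8642) + (0.1975) + (-26.0247) + (2.8642) + (49.5309) + (9.3086) = 47.0494
Denominator Σ(x_t−x̄)² = 170.2222
r_2 = 47.0494 / 170.2222 = 0.276

0.276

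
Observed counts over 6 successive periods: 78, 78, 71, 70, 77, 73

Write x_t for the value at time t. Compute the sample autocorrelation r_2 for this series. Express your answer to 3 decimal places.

Mean x̄ = (78 + 78 + 71 + 70 + 77 + 73)/6 = 74.5000
Deviations from mean: 3.5000, 3.5000, -3.5000, -4.5000, 2.5000, -1.5000
Numerator Σ_{t=1}^{4}(x_t−x̄)(x_{t+2}−x̄) = -30.0000
Denominator Σ(x_t−x̄)² = 65.5000
r_2 = -30.0000 / 65.5000 = -0.458

-0.458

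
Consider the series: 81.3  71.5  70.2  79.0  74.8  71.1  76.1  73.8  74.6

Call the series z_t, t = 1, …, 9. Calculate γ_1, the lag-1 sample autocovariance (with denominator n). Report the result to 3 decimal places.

-3.571

Mean z̄ = (81.3 + 71.5 + 70.2 + 79.0 + 74.8 + 71.1 + 76.1 + 73.8 + 74.6)/9 = 74.7111
Σ_{t=1}^{8}(z_t−z̄)(z_{t+1}−z̄) = -32.1390
γ_1 = -32.1390 / 9 = -3.571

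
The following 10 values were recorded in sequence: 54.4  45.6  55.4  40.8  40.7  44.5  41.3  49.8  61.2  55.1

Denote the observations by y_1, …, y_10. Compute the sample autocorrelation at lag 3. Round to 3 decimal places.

-0.194

Mean ȳ = (54.4 + 45.6 + 55.4 + 40.8 + 40.7 + 44.5 + 41.3 + 49.8 + 61.2 + 55.1)/10 = 48.8800
Numerator Σ_{t=1}^{7}(y_t−ȳ)(y_{t+3}−ȳ) = -93.7172
Denominator Σ(y_t−ȳ)² = 483.8960
r_3 = -93.7172 / 483.8960 = -0.194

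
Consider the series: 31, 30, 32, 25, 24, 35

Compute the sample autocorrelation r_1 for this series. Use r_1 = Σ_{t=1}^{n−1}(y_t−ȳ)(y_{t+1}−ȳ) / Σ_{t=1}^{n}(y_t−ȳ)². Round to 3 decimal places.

-0.165

Mean ȳ = (31 + 30 + 32 + 25 + 24 + 35)/6 = 29.5000
Numerator Σ_{t=1}^{5}(y_t−ȳ)(y_{t+1}−ȳ) = -14.7500
Denominator Σ(y_t−ȳ)² = 89.5000
r_1 = -14.7500 / 89.5000 = -0.165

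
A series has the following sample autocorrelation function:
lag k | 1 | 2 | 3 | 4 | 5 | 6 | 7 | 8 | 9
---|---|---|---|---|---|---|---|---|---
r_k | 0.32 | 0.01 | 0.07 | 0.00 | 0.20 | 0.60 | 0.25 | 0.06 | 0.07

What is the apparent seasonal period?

The largest autocorrelation is r_6 = 0.60; the remaining lags stay at or below 0.32. The elevated value at lag 1 (0.32), dropping to 0.01 at lag 2, reflects decaying short-term dependence rather than seasonality.
The dominant spike at lag 6 indicates a seasonal period of 6.

6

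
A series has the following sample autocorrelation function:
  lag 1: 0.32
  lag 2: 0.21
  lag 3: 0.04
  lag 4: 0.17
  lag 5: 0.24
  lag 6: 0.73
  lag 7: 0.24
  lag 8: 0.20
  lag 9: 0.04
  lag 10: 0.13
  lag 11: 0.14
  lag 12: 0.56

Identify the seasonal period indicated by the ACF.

The largest autocorrelation is r_6 = 0.73, with a weaker echo at lag 12 (0.56); the remaining lags stay at or below 0.32. The elevated value at lag 1 (0.32), dropping to 0.21 at lag 2, reflects decaying short-term dependence rather than seasonality.
The dominant spike at lag 6 indicates a seasonal period of 6.

6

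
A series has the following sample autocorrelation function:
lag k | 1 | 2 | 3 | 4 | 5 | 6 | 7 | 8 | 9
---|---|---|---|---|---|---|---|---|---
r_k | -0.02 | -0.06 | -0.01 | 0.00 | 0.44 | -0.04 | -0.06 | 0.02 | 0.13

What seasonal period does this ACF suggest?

5

The largest autocorrelation is r_5 = 0.44; the remaining lags stay at or below 0.13.
The dominant spike at lag 5 indicates a seasonal period of 5.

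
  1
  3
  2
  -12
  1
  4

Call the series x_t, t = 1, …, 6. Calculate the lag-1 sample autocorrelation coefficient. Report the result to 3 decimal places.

Mean x̄ = (1 + 3 + 2 − 12 + 1 + 4)/6 = -0.1667
Deviations from mean: 1.1667, 3.1667, 2.1667, -11.8333, 1.1667, 4.1667
Numerator Σ_{t=1}^{5}(x_t−x̄)(x_{t+1}−x̄) = -24.0278
Denominator Σ(x_t−x̄)² = 174.8333
r_1 = -24.0278 / 174.8333 = -0.137

-0.137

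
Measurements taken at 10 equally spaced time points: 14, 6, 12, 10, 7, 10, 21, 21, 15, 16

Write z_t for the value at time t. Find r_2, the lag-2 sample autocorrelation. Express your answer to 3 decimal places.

Mean z̄ = (14 + 6 + 12 + 10 + 7 + 10 + 21 + 21 + 15 + 16)/10 = 13.2000
Numerator Σ_{t=1}^{8}(z_t−z̄)(z_{t+2}−z̄) = 2.3200
Denominator Σ(z_t−z̄)² = 245.6000
r_2 = 2.3200 / 245.6000 = 0.009

0.009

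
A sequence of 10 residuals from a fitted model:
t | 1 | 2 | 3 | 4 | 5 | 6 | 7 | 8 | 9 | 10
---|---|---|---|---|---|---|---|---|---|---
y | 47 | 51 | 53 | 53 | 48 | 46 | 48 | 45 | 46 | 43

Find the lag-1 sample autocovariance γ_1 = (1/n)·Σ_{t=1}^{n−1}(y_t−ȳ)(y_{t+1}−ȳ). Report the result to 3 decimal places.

Mean ȳ = (47 + 51 + 53 + 53 + 48 + 46 + 48 + 45 + 46 + 43)/10 = 48.0000
Σ_{t=1}^{9}(y_t−ȳ)(y_{t+1}−ȳ) = 53.0000
γ_1 = 53.0000 / 10 = 5.300

5.300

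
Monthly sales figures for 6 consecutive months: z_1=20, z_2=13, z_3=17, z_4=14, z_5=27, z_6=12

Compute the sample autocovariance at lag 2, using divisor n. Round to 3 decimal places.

Mean z̄ = (20 + 13 + 17 + 14 + 27 + 12)/6 = 17.1667
Deviations: 2.8333, -4.1667, -0.1667, -3.1667, 9.8333, -5.1667
Σ_{t=1}^{4}(z_t−z̄)(z_{t+2}−z̄) = 27.4444
γ_2 = 27.4444 / 6 = 4.574

4.574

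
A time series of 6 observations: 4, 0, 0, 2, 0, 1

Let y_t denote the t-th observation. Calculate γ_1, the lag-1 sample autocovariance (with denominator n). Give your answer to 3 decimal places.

-0.616

Mean ȳ = (4 + 0 + 0 + 2 + 0 + 1)/6 = 1.1667
Σ_{t=1}^{5}(y_t−ȳ)(y_{t+1}−ȳ) = -3.6944
γ_1 = -3.6944 / 6 = -0.616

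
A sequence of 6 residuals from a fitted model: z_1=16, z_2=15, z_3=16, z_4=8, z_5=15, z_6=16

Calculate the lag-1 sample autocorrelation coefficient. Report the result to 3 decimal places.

Mean z̄ = (16 + 15 + 16 + 8 + 15 + 16)/6 = 14.3333
Deviations from mean: 1.6667, 0.6667, 1.6667, -6.3333, 0.6667, 1.6667
Σ(z_t−z̄)(z_{t+1}−z̄) = (1.1111) + (1.1111) + (-10.5556) + (-4.2222) + (1.1111) = -11.4444
Denominator Σ(z_t−z̄)² = 49.3333
r_1 = -11.4444 / 49.3333 = -0.232

-0.232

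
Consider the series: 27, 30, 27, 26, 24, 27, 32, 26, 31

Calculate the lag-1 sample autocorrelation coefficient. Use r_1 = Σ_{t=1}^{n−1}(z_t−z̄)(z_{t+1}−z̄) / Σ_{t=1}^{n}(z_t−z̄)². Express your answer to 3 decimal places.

-0.161

Mean z̄ = (27 + 30 + 27 + 26 + 24 + 27 + 32 + 26 + 31)/9 = 27.7778
Numerator Σ_{t=1}^{8}(z_t−z̄)(z_{t+1}−z̄) = -8.9383
Denominator Σ(z_t−z̄)² = 55.5556
r_1 = -8.9383 / 55.5556 = -0.161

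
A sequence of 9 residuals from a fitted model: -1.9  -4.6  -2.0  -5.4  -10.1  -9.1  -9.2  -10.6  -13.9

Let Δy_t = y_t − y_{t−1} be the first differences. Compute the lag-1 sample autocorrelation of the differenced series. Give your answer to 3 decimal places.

First differences Δy: -2.7, 2.6, -3.4, -4.7, 1.0, -0.1, -1.4, -3.3
Mean of differences = -1.5000
Numerator Σ(Δy_t−Δȳ)(Δy_{t+1}−Δȳ) = -11.1700
Denominator Σ(Δy_t−Δȳ)² = 43.5600
r_1(Δy) = -11.1700 / 43.5600 = -0.256

-0.256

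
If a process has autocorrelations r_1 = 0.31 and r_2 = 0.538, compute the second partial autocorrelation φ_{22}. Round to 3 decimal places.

φ_{22} = (r_2 − r_1²) / (1 − r_1²)
r_1² = (0.31)² = 0.0961
Numerator = 0.538 − 0.0961 = 0.4419; denominator = 1 − 0.0961 = 0.9039
φ_{22} = 0.4419 / 0.9039 = 0.489

0.489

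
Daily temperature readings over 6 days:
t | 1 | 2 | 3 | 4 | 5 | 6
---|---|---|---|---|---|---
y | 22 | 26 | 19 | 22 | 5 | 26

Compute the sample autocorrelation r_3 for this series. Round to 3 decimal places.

Mean ȳ = (22 + 26 + 19 + 22 + 5 + 26)/6 = 20.0000
Deviations from mean: 2.0000, 6.0000, -1.0000, 2.0000, -15.0000, 6.0000
Σ(y_t−ȳ)(y_{t+3}−ȳ) = (4.0000) + (-90.0000) + (-6.0000) = -92.0000
Denominator Σ(y_t−ȳ)² = 306.0000
r_3 = -92.0000 / 306.0000 = -0.301

-0.301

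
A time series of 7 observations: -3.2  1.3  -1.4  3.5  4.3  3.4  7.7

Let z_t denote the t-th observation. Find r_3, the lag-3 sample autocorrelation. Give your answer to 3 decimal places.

-0.076

Mean z̄ = (-3.2 + 1.3 − 1.4 + 3.5 + 4.3 + 3.4 + 7.7)/7 = 2.2286
Σ(z_t−z̄)(z_{t+3}−z̄) = (-6.9020) + (-1.9235) + (-4.2506) + (6.9565) = -6.1196
Denominator Σ(z_t−z̄)² = 80.7143
r_3 = -6.1196 / 80.7143 = -0.076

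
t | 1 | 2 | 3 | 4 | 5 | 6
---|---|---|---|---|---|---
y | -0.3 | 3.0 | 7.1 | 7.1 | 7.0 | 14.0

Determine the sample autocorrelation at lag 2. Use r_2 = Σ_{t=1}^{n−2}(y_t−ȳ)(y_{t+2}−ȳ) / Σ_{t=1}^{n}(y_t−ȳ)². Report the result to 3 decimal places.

-0.011

Mean ȳ = (-0.3 + 3.0 + 7.1 + 7.1 + 7.0 + 14.0)/6 = 6.3167
Deviations from mean: -6.6167, -3.3167, 0.7833, 0.7833, 0.6833, 7.6833
Numerator Σ_{t=1}^{4}(y_t−ȳ)(y_{t+2}−ȳ) = -1.2272
Denominator Σ(y_t−ȳ)² = 115.5083
r_2 = -1.2272 / 115.5083 = -0.011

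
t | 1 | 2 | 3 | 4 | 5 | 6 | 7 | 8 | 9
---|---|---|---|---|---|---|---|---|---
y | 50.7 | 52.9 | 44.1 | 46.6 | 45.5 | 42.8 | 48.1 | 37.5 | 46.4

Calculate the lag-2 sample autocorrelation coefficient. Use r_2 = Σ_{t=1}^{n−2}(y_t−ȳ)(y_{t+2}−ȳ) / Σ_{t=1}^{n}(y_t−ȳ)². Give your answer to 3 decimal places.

Mean ȳ = (50.7 + 52.9 + 44.1 + 46.6 + 45.5 + 42.8 + 48.1 + 37.5 + 46.4)/9 = 46.0667
Σ(y_t−ȳ)(y_{t+2}−ȳ) = (-9.1122) + (3.6444) + (1.1144) + (-1.7422) + (-1.1522) + (27.9844) + (0.6778) = 21.4144
Denominator Σ(y_t−ȳ)² = 160.9400
r_2 = 21.4144 / 160.9400 = 0.133

0.133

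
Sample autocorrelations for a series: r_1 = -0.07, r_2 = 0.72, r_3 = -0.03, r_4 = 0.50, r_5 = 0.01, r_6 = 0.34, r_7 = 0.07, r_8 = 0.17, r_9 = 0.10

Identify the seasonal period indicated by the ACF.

2

The largest autocorrelation is r_2 = 0.72, with weaker echoes at lags 4 (0.50), 6 (0.34) and 8 (0.17); the remaining lags stay at or below 0.10.
The dominant spike at lag 2 indicates a seasonal period of 2.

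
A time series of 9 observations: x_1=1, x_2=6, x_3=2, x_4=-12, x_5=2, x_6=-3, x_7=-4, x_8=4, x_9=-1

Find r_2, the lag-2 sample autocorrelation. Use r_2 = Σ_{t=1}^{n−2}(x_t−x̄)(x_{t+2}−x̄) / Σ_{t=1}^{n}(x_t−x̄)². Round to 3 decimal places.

-0.241

Mean x̄ = (1 + 6 + 2 − 12 + 2 − 3 − 4 + 4 − 1)/9 = -0.5556
Numerator Σ_{t=1}^{7}(x_t−x̄)(x_{t+2}−x̄) = -54.9506
Denominator Σ(x_t−x̄)² = 228.2222
r_2 = -54.9506 / 228.2222 = -0.241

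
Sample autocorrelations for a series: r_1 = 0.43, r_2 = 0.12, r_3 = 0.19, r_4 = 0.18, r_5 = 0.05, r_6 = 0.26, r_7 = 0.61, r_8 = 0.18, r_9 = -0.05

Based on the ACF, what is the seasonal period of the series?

7

The largest autocorrelation is r_7 = 0.61; the remaining lags stay at or below 0.43. The elevated value at lag 1 (0.43), dropping to 0.12 at lag 2, reflects decaying short-term dependence rather than seasonality.
The dominant spike at lag 7 indicates a seasonal period of 7.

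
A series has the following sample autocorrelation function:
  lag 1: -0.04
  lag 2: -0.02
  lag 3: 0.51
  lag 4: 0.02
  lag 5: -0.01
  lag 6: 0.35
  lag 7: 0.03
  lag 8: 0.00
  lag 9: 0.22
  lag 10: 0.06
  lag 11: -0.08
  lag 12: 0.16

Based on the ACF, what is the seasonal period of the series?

The largest autocorrelation is r_3 = 0.51, with weaker echoes at lags 6 (0.35), 9 (0.22) and 12 (0.16); the remaining lags stay at or below 0.06.
The dominant spike at lag 3 indicates a seasonal period of 3.

3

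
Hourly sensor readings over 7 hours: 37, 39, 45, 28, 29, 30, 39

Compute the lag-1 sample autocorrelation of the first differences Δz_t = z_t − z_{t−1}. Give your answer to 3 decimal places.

-0.229

First differences Δz: 2, 6, -17, 1, 1, 9
Mean of differences = 0.3333
Numerator Σ(Δz_t−Δz̄)(Δz_{t+1}−Δz̄) = -94.1111
Denominator Σ(Δz_t−Δz̄)² = 411.3333
r_1(Δz) = -94.1111 / 411.3333 = -0.229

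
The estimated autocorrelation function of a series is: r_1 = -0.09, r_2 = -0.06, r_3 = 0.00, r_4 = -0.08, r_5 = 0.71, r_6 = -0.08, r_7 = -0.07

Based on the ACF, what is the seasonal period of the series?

The largest autocorrelation is r_5 = 0.71; the remaining lags stay at or below 0.00.
The dominant spike at lag 5 indicates a seasonal period of 5.

5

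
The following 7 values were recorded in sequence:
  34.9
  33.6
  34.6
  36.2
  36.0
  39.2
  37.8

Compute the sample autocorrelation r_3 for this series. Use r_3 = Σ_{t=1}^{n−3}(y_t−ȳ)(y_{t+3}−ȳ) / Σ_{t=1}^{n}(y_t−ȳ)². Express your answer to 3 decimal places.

Mean ȳ = (34.9 + 33.6 + 34.6 + 36.2 + 36.0 + 39.2 + 37.8)/7 = 36.0429
Deviations from mean: -1.1429, -2.4429, -1.4429, 0.1571, -0.0429, 3.1571, 1.7571
Numerator Σ_{t=1}^{4}(y_t−ȳ)(y_{t+3}−ȳ) = -4.3541
Denominator Σ(y_t−ȳ)² = 22.4371
r_3 = -4.3541 / 22.4371 = -0.194

-0.194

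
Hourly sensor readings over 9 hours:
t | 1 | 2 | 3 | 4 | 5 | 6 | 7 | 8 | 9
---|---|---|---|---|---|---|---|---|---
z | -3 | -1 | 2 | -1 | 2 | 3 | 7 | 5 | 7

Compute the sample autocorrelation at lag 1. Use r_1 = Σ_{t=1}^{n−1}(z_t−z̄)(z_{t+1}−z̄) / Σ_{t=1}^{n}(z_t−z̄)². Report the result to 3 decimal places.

Mean z̄ = (-3 − 1 + 2 − 1 + 2 + 3 + 7 + 5 + 7)/9 = 2.3333
Numerator Σ_{t=1}^{8}(z_t−z̄)(z_{t+1}−z̄) = 48.8889
Denominator Σ(z_t−z̄)² = 102.0000
r_1 = 48.8889 / 102.0000 = 0.479

0.479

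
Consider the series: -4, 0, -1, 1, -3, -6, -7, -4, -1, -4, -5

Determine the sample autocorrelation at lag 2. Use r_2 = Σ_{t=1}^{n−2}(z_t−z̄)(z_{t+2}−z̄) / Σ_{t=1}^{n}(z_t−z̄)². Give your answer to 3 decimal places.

Mean z̄ = (-4 + 0 − 1 + 1 − 3 − 6 − 7 − 4 − 1 − 4 − 5)/11 = -3.0909
Numerator Σ_{t=1}^{9}(z_t−z̄)(z_{t+2}−z̄) = -10.0165
Denominator Σ(z_t−z̄)² = 64.9091
r_2 = -10.0165 / 64.9091 = -0.154

-0.154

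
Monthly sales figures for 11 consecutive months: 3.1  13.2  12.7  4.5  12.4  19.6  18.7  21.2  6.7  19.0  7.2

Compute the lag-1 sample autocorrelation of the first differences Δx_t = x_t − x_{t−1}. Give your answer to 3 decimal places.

First differences Δx: 10.1, -0.5, -8.2, 7.9, 7.2, -0.9, 2.5, -14.5, 12.3, -11.8
Mean of differences = 0.4100
Numerator Σ(Δx_t−Δx̄)(Δx_{t+1}−Δx̄) = -379.8661
Denominator Σ(Δx_t−Δx̄)² = 789.9090
r_1(Δx) = -379.8661 / 789.9090 = -0.481

-0.481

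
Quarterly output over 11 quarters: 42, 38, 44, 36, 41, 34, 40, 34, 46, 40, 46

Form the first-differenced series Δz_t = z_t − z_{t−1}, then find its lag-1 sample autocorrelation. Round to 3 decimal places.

First differences Δz: -4, 6, -8, 5, -7, 6, -6, 12, -6, 6
Mean of differences = 0.4000
Numerator Σ(Δz_t−Δz̄)(Δz_{t+1}−Δz̄) = -405.9600
Denominator Σ(Δz_t−Δz̄)² = 476.4000
r_1(Δz) = -405.9600 / 476.4000 = -0.852

-0.852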